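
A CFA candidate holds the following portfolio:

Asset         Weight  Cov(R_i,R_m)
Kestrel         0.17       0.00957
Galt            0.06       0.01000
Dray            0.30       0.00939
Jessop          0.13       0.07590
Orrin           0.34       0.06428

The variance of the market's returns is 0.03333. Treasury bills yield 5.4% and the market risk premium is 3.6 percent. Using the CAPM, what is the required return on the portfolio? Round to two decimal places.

9.37%

β_Kestrel = 0.00957 / 0.03333 = 0.2871
β_Galt = 0.01000 / 0.03333 = 0.3000
β_Dray = 0.00939 / 0.03333 = 0.2817
β_Jessop = 0.07590 / 0.03333 = 2.2772
β_Orrin = 0.06428 / 0.03333 = 1.9286
β_P = Σ w_i β_i = 0.17×0.2871 + 0.06×0.3000 + 0.30×0.2817 + 0.13×2.2772 + 0.34×1.9286 = 1.1031
E(R_P) = R_f + β_P × MRP = 5.4% + 1.1031 × 3.6% = 9.37%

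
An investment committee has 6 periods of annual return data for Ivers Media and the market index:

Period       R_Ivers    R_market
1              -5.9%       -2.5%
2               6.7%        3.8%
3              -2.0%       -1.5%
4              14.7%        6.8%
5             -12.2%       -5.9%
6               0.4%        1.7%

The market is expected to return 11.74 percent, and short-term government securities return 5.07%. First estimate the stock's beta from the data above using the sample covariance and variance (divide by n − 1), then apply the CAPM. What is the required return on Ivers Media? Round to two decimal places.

Mean R_i = (-5.9 + 6.7 − 2.0 + 14.7 − 12.2 + 0.4) / 6 = 0.2833%
Mean R_m = (-2.5 + 3.8 − 1.5 + 6.8 − 5.9 + 1.7) / 6 = 0.4000%
Σ(R_i − R̄_i)(R_m − R̄_m) = 215.1500  ⇒  Cov = 215.1500 / 5 = 43.0300
Σ(R_m − R̄_m)² = 105.9200  ⇒  Var(R_m) = 105.9200 / 5 = 21.1840
β = Cov / Var(R_m) = 43.0300 / 21.1840 = 2.0313
MRP = 11.74% − 5.07% = 6.67%
E(R) = R_f + β × MRP = 5.07% + 2.0313 × 6.67% = 18.62%

18.62%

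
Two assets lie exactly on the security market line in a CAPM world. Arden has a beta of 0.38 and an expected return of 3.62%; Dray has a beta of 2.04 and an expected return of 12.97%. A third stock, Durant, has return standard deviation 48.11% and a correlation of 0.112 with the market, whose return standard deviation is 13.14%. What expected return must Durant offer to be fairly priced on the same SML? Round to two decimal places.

MRP = (12.97% − 3.62%) / (2.04 − 0.38) = 5.6325%
R_f = 3.62% − 0.38 × 5.6325% = 1.4797%
β_Durant = ρ·σ_i/σ_m = 0.112 × 48.11 / 13.14 = 0.4101
E(R_Durant) = R_f + β × MRP = 1.4797% + 0.4101 × 5.6325% = 3.79%

3.79%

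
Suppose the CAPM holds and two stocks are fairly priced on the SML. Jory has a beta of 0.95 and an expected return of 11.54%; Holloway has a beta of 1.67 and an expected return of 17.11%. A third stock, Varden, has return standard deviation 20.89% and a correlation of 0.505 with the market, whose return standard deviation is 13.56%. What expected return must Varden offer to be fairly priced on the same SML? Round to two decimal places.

10.21%

MRP = (17.11% − 11.54%) / (1.67 − 0.95) = 7.7361%
R_f = 11.54% − 0.95 × 7.7361% = 4.1907%
β_Varden = ρ·σ_i/σ_m = 0.505 × 20.89 / 13.56 = 0.7780
E(R_Varden) = R_f + β × MRP = 4.1907% + 0.7780 × 7.7361% = 10.21%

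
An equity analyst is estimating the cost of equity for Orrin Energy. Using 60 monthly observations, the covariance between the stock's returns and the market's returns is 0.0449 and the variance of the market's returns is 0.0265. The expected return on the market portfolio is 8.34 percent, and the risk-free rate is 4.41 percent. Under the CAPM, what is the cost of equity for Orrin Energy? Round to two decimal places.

11.07%

β = Cov(R_i, R_m) / Var(R_m) = 0.0449 / 0.0265 = 1.6943
MRP = 8.34% − 4.41% = 3.93%
E(R) = R_f + β × MRP = 4.41% + 1.6943 × 3.93% = 11.07%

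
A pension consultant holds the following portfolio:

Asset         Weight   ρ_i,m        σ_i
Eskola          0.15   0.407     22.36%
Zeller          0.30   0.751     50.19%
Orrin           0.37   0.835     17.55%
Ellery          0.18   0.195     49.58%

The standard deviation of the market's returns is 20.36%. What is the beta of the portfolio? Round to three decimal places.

0.974

β_Eskola = 0.407 × 22.36% / 20.36% = 0.4470
β_Zeller = 0.751 × 50.19% / 20.36% = 1.8513
β_Orrin = 0.835 × 17.55% / 20.36% = 0.7198
β_Ellery = 0.195 × 49.58% / 20.36% = 0.4749
β_P = Σ w_i β_i = 0.15×0.4470 + 0.30×1.8513 + 0.37×0.7198 + 0.18×0.4749 = 0.9742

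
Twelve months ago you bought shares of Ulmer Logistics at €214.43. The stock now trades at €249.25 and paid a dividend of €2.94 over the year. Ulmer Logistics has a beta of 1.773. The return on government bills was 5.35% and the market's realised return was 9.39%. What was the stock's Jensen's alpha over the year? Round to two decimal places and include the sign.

Realised HPR = (P1 + D1 − P0) / P0 = (249.25 + 2.94 − 214.43) / 214.43 = 37.76 / 214.43 = 17.6095%
MRP = 9.39% − 5.35% = 4.04%
CAPM required = R_f + β·MRP = 5.35% + 1.773 × 4.04% = 12.51292%
α = realised − required = 17.6095% − 12.51292% = +5.10%

+5.10%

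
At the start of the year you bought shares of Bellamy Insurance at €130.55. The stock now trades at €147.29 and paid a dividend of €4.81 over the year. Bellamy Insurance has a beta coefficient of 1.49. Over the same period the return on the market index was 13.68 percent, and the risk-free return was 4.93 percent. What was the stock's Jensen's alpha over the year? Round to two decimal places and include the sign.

Realised HPR = (P1 + D1 − P0) / P0 = (147.29 + 4.81 − 130.55) / 130.55 = 21.55 / 130.55 = 16.5071%
MRP = 13.68% − 4.93% = 8.75%
CAPM required = R_f + β·MRP = 4.93% + 1.49 × 8.75% = 17.9675%
α = realised − required = 16.5071% − 17.9675% = -1.46%

-1.46%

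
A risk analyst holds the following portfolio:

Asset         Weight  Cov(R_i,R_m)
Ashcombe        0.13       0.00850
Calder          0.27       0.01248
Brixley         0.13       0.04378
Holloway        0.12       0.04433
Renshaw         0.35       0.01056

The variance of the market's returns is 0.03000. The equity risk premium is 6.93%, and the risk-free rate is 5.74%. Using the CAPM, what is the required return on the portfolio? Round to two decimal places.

10.17%

β_Ashcombe = 0.00850 / 0.03000 = 0.2833
β_Calder = 0.01248 / 0.03000 = 0.4160
β_Brixley = 0.04378 / 0.03000 = 1.4593
β_Holloway = 0.04433 / 0.03000 = 1.4777
β_Renshaw = 0.01056 / 0.03000 = 0.3520
β_P = Σ w_i β_i = 0.13×0.2833 + 0.27×0.4160 + 0.13×1.4593 + 0.12×1.4777 + 0.35×0.3520 = 0.6394
E(R_P) = R_f + β_P × MRP = 5.74% + 0.6394 × 6.93% = 10.17%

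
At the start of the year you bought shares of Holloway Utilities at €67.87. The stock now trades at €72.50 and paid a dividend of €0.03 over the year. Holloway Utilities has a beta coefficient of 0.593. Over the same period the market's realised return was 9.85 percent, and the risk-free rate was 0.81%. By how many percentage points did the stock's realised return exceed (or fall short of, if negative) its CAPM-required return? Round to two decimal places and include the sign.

+0.70%

Realised HPR = (P1 + D1 − P0) / P0 = (72.50 + 0.03 − 67.87) / 67.87 = 4.66 / 67.87 = 6.8661%
MRP = 9.85% − 0.81% = 9.04%
CAPM required = R_f + β·MRP = 0.81% + 0.593 × 9.04% = 6.17072%
α = realised − required = 6.8661% − 6.17072% = +0.70%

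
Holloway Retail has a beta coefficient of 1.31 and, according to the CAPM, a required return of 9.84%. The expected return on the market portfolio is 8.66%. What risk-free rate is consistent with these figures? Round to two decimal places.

4.85%

E(R) = R_f + β(E(R_m) − R_f) = R_f(1 − β) + β·E(R_m)
9.84% = R_f × (1 − 1.31) + 1.31 × 8.66%
9.84% = R_f × -0.31 + 11.3446%
R_f = (9.84% − 11.3446%) / -0.31 = 4.85%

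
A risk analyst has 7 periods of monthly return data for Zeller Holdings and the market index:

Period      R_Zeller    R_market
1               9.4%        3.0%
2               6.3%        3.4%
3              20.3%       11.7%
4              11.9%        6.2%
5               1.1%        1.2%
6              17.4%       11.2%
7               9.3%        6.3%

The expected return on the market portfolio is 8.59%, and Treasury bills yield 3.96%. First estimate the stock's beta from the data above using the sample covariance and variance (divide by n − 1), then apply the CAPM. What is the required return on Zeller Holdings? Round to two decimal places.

11.06%

Mean R_i = (9.4 + 6.3 + 20.3 + 11.9 + 1.1 + 17.4 + 9.3) / 7 = 10.8143%
Mean R_m = (3.0 + 3.4 + 11.7 + 6.2 + 1.2 + 11.2 + 6.3) / 7 = 6.1429%
Σ(R_i − R̄_i)(R_m − R̄_m) = 150.6857  ⇒  Cov = 150.6857 / 6 = 25.1143
Σ(R_m − R̄_m)² = 98.3171  ⇒  Var(R_m) = 98.3171 / 6 = 16.3862
β = Cov / Var(R_m) = 25.1143 / 16.3862 = 1.5326
MRP = 8.59% − 3.96% = 4.63%
E(R) = R_f + β × MRP = 3.96% + 1.5326 × 4.63% = 11.06%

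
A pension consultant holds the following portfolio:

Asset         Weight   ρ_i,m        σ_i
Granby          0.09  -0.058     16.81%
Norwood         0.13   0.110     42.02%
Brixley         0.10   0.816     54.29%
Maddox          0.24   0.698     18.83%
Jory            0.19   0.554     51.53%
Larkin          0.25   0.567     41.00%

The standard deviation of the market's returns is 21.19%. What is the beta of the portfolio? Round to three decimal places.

β_Granby = -0.058 × 16.81% / 21.19% = -0.0460
β_Norwood = 0.110 × 42.02% / 21.19% = 0.2181
β_Brixley = 0.816 × 54.29% / 21.19% = 2.0906
β_Maddox = 0.698 × 18.83% / 21.19% = 0.6203
β_Jory = 0.554 × 51.53% / 21.19% = 1.3472
β_Larkin = 0.567 × 41.00% / 21.19% = 1.0971
β_P = Σ w_i β_i = 0.09×-0.0460 + 0.13×0.2181 + 0.10×2.0906 + 0.24×0.6203 + 0.19×1.3472 + 0.25×1.0971 = 0.9124

0.912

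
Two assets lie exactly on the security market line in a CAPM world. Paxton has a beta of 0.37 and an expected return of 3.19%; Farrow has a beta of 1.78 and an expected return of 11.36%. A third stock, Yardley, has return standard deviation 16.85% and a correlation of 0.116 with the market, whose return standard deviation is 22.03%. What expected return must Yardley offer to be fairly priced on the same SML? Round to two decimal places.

MRP = (11.36% − 3.19%) / (1.78 − 0.37) = 5.7943%
R_f = 3.19% − 0.37 × 5.7943% = 1.0461%
β_Yardley = ρ·σ_i/σ_m = 0.116 × 16.85 / 22.03 = 0.0887
E(R_Yardley) = R_f + β × MRP = 1.0461% + 0.0887 × 5.7943% = 1.56%

1.56%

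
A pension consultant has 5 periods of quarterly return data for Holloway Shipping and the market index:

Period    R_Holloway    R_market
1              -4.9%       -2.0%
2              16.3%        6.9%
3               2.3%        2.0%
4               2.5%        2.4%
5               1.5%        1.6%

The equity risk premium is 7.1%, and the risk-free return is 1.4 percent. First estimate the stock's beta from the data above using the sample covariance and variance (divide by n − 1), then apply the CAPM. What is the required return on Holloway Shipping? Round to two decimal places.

Mean R_i = (-4.9 + 16.3 + 2.3 + 2.5 + 1.5) / 5 = 3.5400%
Mean R_m = (-2.0 + 6.9 + 2.0 + 2.4 + 1.6) / 5 = 2.1800%
Σ(R_i − R̄_i)(R_m − R̄_m) = 96.6840  ⇒  Cov = 96.6840 / 4 = 24.1710
Σ(R_m − R̄_m)² = 40.1680  ⇒  Var(R_m) = 40.1680 / 4 = 10.0420
β = Cov / Var(R_m) = 24.1710 / 10.0420 = 2.4070
E(R) = R_f + β × MRP = 1.4% + 2.4070 × 7.1% = 18.49%

18.49%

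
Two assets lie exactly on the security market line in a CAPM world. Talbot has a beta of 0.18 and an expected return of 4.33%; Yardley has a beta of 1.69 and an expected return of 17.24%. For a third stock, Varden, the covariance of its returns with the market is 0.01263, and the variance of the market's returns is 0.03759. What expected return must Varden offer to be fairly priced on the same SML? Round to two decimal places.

MRP = (17.24% − 4.33%) / (1.69 − 0.18) = 8.5497%
R_f = 4.33% − 0.18 × 8.5497% = 2.7911%
β_Varden = Cov / Var(R_m) = 0.01263 / 0.03759 = 0.3360
E(R_Varden) = R_f + β × MRP = 2.7911% + 0.3360 × 8.5497% = 5.66%

5.66%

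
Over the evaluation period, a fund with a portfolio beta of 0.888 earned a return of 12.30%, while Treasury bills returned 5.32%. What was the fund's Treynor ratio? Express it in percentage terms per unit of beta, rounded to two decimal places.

7.86%

Treynor = (R_P − R_f) / β_P = (12.30% − 5.32%) / 0.8880 = 6.98% / 0.8880 = 7.86%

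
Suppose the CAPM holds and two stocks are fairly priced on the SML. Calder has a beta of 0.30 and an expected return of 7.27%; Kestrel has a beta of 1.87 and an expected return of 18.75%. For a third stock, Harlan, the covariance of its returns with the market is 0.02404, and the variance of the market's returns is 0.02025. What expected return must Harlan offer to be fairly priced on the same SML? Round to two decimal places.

MRP = (18.75% − 7.27%) / (1.87 − 0.30) = 7.3121%
R_f = 7.27% − 0.30 × 7.3121% = 5.0764%
β_Harlan = Cov / Var(R_m) = 0.02404 / 0.02025 = 1.1872
E(R_Harlan) = R_f + β × MRP = 5.0764% + 1.1872 × 7.3121% = 13.76%

13.76%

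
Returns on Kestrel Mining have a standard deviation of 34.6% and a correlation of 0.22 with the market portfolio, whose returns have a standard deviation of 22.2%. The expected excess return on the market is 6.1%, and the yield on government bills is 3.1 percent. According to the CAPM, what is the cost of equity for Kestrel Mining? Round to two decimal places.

5.19%

β = ρ × σ_i / σ_m = 0.22 × 34.6% / 22.2% = 0.3429
E(R) = 3.1% + 0.3429 × 6.1% = 5.19%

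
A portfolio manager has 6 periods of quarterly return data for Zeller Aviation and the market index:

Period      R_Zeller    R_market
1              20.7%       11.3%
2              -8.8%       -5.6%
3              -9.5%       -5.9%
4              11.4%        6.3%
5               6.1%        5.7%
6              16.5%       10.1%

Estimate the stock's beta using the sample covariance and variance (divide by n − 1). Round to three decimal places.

1.665

Mean R_i = (20.7 − 8.8 − 9.5 + 11.4 + 6.1 + 16.5) / 6 = 6.0667%
Mean R_m = (11.3 − 5.6 − 5.9 + 6.3 + 5.7 + 10.1) / 6 = 3.6500%
Σ(R_i − R̄_i)(R_m − R̄_m) = 479.6200  ⇒  Cov = 479.6200 / 5 = 95.9240
Σ(R_m − R̄_m)² = 288.1150  ⇒  Var(R_m) = 288.1150 / 5 = 57.6230
β = Cov / Var(R_m) = 95.9240 / 57.6230 = 1.6647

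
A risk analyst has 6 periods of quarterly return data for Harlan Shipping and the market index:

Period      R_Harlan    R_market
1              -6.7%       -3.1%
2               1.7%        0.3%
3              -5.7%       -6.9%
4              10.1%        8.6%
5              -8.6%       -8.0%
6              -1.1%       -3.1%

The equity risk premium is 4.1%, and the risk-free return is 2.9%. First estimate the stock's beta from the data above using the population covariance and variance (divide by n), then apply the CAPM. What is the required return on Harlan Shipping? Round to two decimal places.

Mean R_i = (-6.7 + 1.7 − 5.7 + 10.1 − 8.6 − 1.1) / 6 = -1.7167%
Mean R_m = (-3.1 + 0.3 − 6.9 + 8.6 − 8.0 − 3.1) / 6 = -2.0333%
Σ(R_i − R̄_i)(R_m − R̄_m) = 198.7367  ⇒  Cov = 198.7367 / 6 = 33.1228
Σ(R_m − R̄_m)² = 180.0733  ⇒  Var(R_m) = 180.0733 / 6 = 30.0122
β = Cov / Var(R_m) = 33.1228 / 30.0122 = 1.1036
E(R) = R_f + β × MRP = 2.9% + 1.1036 × 4.1% = 7.42%

7.42%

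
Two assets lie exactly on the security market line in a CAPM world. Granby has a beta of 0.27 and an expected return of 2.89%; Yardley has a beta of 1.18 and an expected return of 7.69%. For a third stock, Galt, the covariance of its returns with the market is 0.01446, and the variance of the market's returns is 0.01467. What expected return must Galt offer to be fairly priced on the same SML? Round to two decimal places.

6.67%

MRP = (7.69% − 2.89%) / (1.18 − 0.27) = 5.2747%
R_f = 2.89% − 0.27 × 5.2747% = 1.4658%
β_Galt = Cov / Var(R_m) = 0.01446 / 0.01467 = 0.9857
E(R_Galt) = R_f + β × MRP = 1.4658% + 0.9857 × 5.2747% = 6.67%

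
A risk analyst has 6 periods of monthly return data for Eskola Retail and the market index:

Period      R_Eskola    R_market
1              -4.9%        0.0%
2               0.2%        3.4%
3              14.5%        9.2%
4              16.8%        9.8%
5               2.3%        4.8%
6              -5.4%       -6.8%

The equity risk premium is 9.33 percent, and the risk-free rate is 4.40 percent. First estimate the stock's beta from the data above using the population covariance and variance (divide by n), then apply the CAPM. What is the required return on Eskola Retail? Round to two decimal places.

17.34%

Mean R_i = (-4.9 + 0.2 + 14.5 + 16.8 + 2.3 − 5.4) / 6 = 3.9167%
Mean R_m = (0.0 + 3.4 + 9.2 + 9.8 + 4.8 − 6.8) / 6 = 3.4000%
Σ(R_i − R̄_i)(R_m − R̄_m) = 266.5800  ⇒  Cov = 266.5800 / 6 = 44.4300
Σ(R_m − R̄_m)² = 192.1600  ⇒  Var(R_m) = 192.1600 / 6 = 32.0267
β = Cov / Var(R_m) = 44.4300 / 32.0267 = 1.3873
E(R) = R_f + β × MRP = 4.40% + 1.3873 × 9.33% = 17.34%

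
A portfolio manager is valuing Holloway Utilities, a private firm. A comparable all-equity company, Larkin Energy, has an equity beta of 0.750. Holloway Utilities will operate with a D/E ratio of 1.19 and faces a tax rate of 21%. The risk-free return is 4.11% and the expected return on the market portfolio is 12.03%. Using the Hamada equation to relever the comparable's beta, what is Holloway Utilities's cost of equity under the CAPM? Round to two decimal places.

15.63%

β_L = β_U × [1 + (1 − t)(D/E)] = 0.750 × [1 + (1 − 0.21) × 1.19]
    = 0.750 × [1 + 0.79 × 1.19] = 0.750 × 1.9401 = 1.4551
MRP = 12.03% − 4.11% = 7.92%
E(R) = R_f + β_L × MRP = 4.11% + 1.4551 × 7.92% = 15.63%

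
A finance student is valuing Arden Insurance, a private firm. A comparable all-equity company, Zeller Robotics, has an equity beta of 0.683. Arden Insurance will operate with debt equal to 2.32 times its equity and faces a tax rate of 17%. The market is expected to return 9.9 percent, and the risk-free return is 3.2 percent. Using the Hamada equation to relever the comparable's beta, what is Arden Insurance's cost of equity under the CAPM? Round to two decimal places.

16.59%

β_L = β_U × [1 + (1 − t)(D/E)] = 0.683 × [1 + (1 − 0.17) × 2.32]
    = 0.683 × [1 + 0.83 × 2.32] = 0.683 × 2.9256 = 1.9982
MRP = 9.9% − 3.2% = 6.70%
E(R) = R_f + β_L × MRP = 3.2% + 1.9982 × 6.7% = 16.59%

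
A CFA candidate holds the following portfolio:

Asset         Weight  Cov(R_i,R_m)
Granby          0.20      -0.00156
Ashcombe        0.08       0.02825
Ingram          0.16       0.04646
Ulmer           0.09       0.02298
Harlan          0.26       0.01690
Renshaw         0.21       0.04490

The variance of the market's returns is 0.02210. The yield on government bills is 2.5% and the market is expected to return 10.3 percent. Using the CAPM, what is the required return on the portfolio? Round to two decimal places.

11.42%

β_Granby = -0.00156 / 0.02210 = -0.0706
β_Ashcombe = 0.02825 / 0.02210 = 1.2783
β_Ingram = 0.04646 / 0.02210 = 2.1023
β_Ulmer = 0.02298 / 0.02210 = 1.0398
β_Harlan = 0.01690 / 0.02210 = 0.7647
β_Renshaw = 0.04490 / 0.02210 = 2.0317
β_P = Σ w_i β_i = 0.20×-0.0706 + 0.08×1.2783 + 0.16×2.1023 + 0.09×1.0398 + 0.26×0.7647 + 0.21×2.0317 = 1.1436
MRP = 10.3% − 2.5% = 7.80%
E(R_P) = R_f + β_P × MRP = 2.5% + 1.1436 × 7.8% = 11.42%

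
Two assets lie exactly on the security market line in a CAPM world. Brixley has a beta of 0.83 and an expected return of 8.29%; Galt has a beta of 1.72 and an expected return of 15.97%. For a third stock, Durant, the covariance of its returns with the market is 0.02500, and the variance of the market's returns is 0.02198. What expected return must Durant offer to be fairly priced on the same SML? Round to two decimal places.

10.94%

MRP = (15.97% − 8.29%) / (1.72 − 0.83) = 8.6292%
R_f = 8.29% − 0.83 × 8.6292% = 1.1278%
β_Durant = Cov / Var(R_m) = 0.02500 / 0.02198 = 1.1374
E(R_Durant) = R_f + β × MRP = 1.1278% + 1.1374 × 8.6292% = 10.94%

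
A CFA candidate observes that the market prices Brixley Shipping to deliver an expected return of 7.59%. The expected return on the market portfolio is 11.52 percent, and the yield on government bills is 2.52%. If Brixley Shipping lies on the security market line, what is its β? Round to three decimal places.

0.563

MRP = 11.52% − 2.52% = 9.00%
β = (E(R) − R_f) / MRP = (7.59% − 2.52%) / 9.00% = 5.07% / 9.00% = 0.563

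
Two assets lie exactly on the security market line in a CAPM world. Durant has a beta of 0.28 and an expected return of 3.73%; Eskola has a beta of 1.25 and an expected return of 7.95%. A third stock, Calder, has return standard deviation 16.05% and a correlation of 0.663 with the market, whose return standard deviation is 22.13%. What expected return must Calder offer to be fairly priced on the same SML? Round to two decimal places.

4.60%

MRP = (7.95% − 3.73%) / (1.25 − 0.28) = 4.3505%
R_f = 3.73% − 0.28 × 4.3505% = 2.5119%
β_Calder = ρ·σ_i/σ_m = 0.663 × 16.05 / 22.13 = 0.4808
E(R_Calder) = R_f + β × MRP = 2.5119% + 0.4808 × 4.3505% = 4.60%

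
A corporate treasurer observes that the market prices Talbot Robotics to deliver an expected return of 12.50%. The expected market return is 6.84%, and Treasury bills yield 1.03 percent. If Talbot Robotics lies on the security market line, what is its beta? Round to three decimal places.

1.974

MRP = 6.84% − 1.03% = 5.81%
β = (E(R) − R_f) / MRP = (12.50% − 1.03%) / 5.81% = 11.47% / 5.81% = 1.974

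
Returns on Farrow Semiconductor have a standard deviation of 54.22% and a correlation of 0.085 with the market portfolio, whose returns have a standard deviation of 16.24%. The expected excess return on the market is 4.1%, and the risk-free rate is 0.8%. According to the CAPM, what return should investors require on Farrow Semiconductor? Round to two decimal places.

β = ρ × σ_i / σ_m = 0.085 × 54.22% / 16.24% = 0.2838
E(R) = 0.8% + 0.2838 × 4.1% = 1.96%

1.96%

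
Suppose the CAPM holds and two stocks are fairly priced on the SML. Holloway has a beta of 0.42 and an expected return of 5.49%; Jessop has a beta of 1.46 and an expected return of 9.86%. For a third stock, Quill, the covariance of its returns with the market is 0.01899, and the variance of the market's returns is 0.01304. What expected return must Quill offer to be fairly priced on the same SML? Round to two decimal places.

MRP = (9.86% − 5.49%) / (1.46 − 0.42) = 4.2019%
R_f = 5.49% − 0.42 × 4.2019% = 3.7252%
β_Quill = Cov / Var(R_m) = 0.01899 / 0.01304 = 1.4563
E(R_Quill) = R_f + β × MRP = 3.7252% + 1.4563 × 4.2019% = 9.84%

9.84%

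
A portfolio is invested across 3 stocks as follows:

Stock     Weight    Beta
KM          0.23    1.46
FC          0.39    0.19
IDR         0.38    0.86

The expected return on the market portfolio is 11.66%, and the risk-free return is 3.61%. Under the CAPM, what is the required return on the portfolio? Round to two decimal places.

β_P = Σ w_i β_i = 0.23×1.46 + 0.39×0.19 + 0.38×0.86 = 0.7367
MRP = 11.66% − 3.61% = 8.05%
E(R_P) = R_f + β_P × MRP = 3.61% + 0.7367 × 8.05% = 9.54%

9.54%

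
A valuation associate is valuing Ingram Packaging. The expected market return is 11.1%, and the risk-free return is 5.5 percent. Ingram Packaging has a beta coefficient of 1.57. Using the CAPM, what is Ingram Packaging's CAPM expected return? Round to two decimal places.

14.29%

Market risk premium = E(R_m) − R_f = 11.1% − 5.5% = 5.60%
E(R) = R_f + β × MRP = 5.5% + 1.57 × 5.6% = 14.29%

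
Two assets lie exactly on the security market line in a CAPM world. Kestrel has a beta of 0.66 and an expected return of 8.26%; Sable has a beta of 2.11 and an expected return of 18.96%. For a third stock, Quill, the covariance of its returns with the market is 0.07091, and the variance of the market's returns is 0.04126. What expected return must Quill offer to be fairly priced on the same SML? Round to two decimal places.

16.07%

MRP = (18.96% − 8.26%) / (2.11 − 0.66) = 7.3793%
R_f = 8.26% − 0.66 × 7.3793% = 3.3897%
β_Quill = Cov / Var(R_m) = 0.07091 / 0.04126 = 1.7186
E(R_Quill) = R_f + β × MRP = 3.3897% + 1.7186 × 7.3793% = 16.07%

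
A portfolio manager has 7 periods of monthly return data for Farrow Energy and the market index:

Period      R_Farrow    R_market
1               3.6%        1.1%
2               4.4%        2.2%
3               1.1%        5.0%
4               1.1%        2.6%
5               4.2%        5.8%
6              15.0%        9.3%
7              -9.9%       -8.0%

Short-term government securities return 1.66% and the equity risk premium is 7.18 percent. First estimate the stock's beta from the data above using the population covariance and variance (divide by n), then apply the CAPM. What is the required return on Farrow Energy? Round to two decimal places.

Mean R_i = (3.6 + 4.4 + 1.1 + 1.1 + 4.2 + 15.0 − 9.9) / 7 = 2.7857%
Mean R_m = (1.1 + 2.2 + 5.0 + 2.6 + 5.8 + 9.3 − 8.0) / 7 = 2.5714%
Σ(R_i − R̄_i)(R_m − R̄_m) = 214.9171  ⇒  Cov = 214.9171 / 7 = 30.7024
Σ(R_m − R̄_m)² = 175.6543  ⇒  Var(R_m) = 175.6543 / 7 = 25.0935
β = Cov / Var(R_m) = 30.7024 / 25.0935 = 1.2235
E(R) = R_f + β × MRP = 1.66% + 1.2235 × 7.18% = 10.44%

10.44%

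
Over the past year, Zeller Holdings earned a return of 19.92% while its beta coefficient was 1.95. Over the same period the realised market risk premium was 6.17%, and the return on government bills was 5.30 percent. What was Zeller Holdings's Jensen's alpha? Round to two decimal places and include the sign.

+2.59%

CAPM benchmark = R_f + β(R_m − R_f) = 5.30% + 1.95 × 6.17% = 17.3315%
α = actual − benchmark = 19.92% − 17.3315% = +2.59%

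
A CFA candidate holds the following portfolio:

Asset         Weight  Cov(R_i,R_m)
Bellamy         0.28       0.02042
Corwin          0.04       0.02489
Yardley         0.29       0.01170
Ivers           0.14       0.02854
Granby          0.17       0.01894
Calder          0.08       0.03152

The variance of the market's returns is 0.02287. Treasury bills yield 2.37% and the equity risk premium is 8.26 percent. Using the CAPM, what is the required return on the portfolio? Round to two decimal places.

9.54%

β_Bellamy = 0.02042 / 0.02287 = 0.8929
β_Corwin = 0.02489 / 0.02287 = 1.0883
β_Yardley = 0.01170 / 0.02287 = 0.5116
β_Ivers = 0.02854 / 0.02287 = 1.2479
β_Granby = 0.01894 / 0.02287 = 0.8282
β_Calder = 0.03152 / 0.02287 = 1.3782
β_P = Σ w_i β_i = 0.28×0.8929 + 0.04×1.0883 + 0.29×0.5116 + 0.14×1.2479 + 0.17×0.8282 + 0.08×1.3782 = 0.8677
E(R_P) = R_f + β_P × MRP = 2.37% + 0.8677 × 8.26% = 9.54%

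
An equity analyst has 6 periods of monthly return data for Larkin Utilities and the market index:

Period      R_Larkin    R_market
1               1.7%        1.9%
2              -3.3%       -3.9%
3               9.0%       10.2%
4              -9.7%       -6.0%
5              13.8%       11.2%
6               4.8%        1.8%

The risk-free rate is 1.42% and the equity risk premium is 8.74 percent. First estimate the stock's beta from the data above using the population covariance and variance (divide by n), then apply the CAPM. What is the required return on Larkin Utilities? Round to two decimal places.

11.53%

Mean R_i = (1.7 − 3.3 + 9.0 − 9.7 + 13.8 + 4.8) / 6 = 2.7167%
Mean R_m = (1.9 − 3.9 + 10.2 − 6.0 + 11.2 + 1.8) / 6 = 2.5333%
Σ(R_i − R̄_i)(R_m − R̄_m) = 288.0067  ⇒  Cov = 288.0067 / 6 = 48.0011
Σ(R_m − R̄_m)² = 249.0333  ⇒  Var(R_m) = 249.0333 / 6 = 41.5056
β = Cov / Var(R_m) = 48.0011 / 41.5056 = 1.1565
E(R) = R_f + β × MRP = 1.42% + 1.1565 × 8.74% = 11.53%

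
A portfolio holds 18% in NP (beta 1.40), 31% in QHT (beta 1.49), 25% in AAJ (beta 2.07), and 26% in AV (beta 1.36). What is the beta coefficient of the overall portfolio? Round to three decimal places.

1.585

β_P = Σ w_i β_i = 0.18×1.40 + 0.31×1.49 + 0.25×2.07 + 0.26×1.36 = 1.5850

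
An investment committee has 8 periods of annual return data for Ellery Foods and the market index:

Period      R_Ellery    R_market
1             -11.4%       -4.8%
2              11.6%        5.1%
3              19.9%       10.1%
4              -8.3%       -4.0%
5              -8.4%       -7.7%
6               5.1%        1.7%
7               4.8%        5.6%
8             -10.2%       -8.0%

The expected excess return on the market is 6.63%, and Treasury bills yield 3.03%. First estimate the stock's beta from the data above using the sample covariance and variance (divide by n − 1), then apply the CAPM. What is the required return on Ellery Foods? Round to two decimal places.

Mean R_i = (-11.4 + 11.6 + 19.9 − 8.3 − 8.4 + 5.1 + 4.8 − 10.2) / 8 = 0.3875%
Mean R_m = (-4.8 + 5.1 + 10.1 − 4.0 − 7.7 + 1.7 + 5.6 − 8.0) / 8 = -0.2500%
Σ(R_i − R̄_i)(R_m − R̄_m) = 530.6750  ⇒  Cov = 530.6750 / 7 = 75.8107
Σ(R_m − R̄_m)² = 324.1000  ⇒  Var(R_m) = 324.1000 / 7 = 46.3000
β = Cov / Var(R_m) = 75.8107 / 46.3000 = 1.6374
E(R) = R_f + β × MRP = 3.03% + 1.6374 × 6.63% = 13.89%

13.89%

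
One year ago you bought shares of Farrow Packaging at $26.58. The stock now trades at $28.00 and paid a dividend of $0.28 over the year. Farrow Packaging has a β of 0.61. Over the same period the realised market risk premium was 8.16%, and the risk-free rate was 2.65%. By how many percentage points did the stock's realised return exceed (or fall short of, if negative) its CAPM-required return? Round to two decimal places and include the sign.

Realised HPR = (P1 + D1 − P0) / P0 = (28.00 + 0.28 − 26.58) / 26.58 = 1.70 / 26.58 = 6.3958%
CAPM required = R_f + β·MRP = 2.65% + 0.61 × 8.16% = 7.6276%
α = realised − required = 6.3958% − 7.6276% = -1.23%

-1.23%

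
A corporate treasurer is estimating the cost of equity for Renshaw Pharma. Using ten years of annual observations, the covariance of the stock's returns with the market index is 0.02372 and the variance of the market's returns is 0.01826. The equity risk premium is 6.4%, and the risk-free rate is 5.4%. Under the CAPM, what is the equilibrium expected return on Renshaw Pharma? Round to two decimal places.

β = Cov(R_i, R_m) / Var(R_m) = 0.02372 / 0.01826 = 1.2990
E(R) = R_f + β × MRP = 5.4% + 1.2990 × 6.4% = 13.71%

13.71%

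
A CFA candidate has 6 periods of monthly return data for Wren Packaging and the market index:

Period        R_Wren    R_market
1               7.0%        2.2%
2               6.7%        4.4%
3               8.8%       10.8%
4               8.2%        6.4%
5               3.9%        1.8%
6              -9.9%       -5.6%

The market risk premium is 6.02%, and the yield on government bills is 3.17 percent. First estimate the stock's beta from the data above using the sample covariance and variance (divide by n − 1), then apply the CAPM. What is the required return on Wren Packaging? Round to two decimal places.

Mean R_i = (7.0 + 6.7 + 8.8 + 8.2 + 3.9 − 9.9) / 6 = 4.1167%
Mean R_m = (2.2 + 4.4 + 10.8 + 6.4 + 1.8 − 5.6) / 6 = 3.3333%
Σ(R_i − R̄_i)(R_m − R̄_m) = 172.5267  ⇒  Cov = 172.5267 / 5 = 34.5053
Σ(R_m − R̄_m)² = 149.7333  ⇒  Var(R_m) = 149.7333 / 5 = 29.9467
β = Cov / Var(R_m) = 34.5053 / 29.9467 = 1.1522
E(R) = R_f + β × MRP = 3.17% + 1.1522 × 6.02% = 10.11%

10.11%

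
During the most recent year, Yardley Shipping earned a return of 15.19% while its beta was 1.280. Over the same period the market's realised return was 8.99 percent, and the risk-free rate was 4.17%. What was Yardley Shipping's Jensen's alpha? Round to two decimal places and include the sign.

Market excess return = 8.99% − 4.17% = 4.82%
CAPM benchmark = R_f + β(R_m − R_f) = 4.17% + 1.280 × 4.82% = 10.33960%
α = actual − benchmark = 15.19% − 10.33960% = +4.85%

+4.85%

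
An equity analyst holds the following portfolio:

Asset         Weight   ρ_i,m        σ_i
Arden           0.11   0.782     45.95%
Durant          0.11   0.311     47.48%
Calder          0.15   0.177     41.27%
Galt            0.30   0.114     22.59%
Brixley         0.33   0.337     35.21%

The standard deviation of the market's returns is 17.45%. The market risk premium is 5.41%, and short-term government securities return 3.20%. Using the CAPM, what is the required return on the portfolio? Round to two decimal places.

β_Arden = 0.782 × 45.95% / 17.45% = 2.0592
β_Durant = 0.311 × 47.48% / 17.45% = 0.8462
β_Calder = 0.177 × 41.27% / 17.45% = 0.4186
β_Galt = 0.114 × 22.59% / 17.45% = 0.1476
β_Brixley = 0.337 × 35.21% / 17.45% = 0.6800
β_P = Σ w_i β_i = 0.11×2.0592 + 0.11×0.8462 + 0.15×0.4186 + 0.30×0.1476 + 0.33×0.6800 = 0.6511
E(R_P) = R_f + β_P × MRP = 3.20% + 0.6511 × 5.41% = 6.72%

6.72%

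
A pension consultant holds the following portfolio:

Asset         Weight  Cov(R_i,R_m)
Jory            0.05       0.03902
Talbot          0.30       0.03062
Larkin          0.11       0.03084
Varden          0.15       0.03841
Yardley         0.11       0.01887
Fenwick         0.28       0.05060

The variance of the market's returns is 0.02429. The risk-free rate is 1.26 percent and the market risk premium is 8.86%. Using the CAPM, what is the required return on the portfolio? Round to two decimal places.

β_Jory = 0.03902 / 0.02429 = 1.6064
β_Talbot = 0.03062 / 0.02429 = 1.2606
β_Larkin = 0.03084 / 0.02429 = 1.2697
β_Varden = 0.03841 / 0.02429 = 1.5813
β_Yardley = 0.01887 / 0.02429 = 0.7769
β_Fenwick = 0.05060 / 0.02429 = 2.0832
β_P = Σ w_i β_i = 0.05×1.6064 + 0.30×1.2606 + 0.11×1.2697 + 0.15×1.5813 + 0.11×0.7769 + 0.28×2.0832 = 1.5041
E(R_P) = R_f + β_P × MRP = 1.26% + 1.5041 × 8.86% = 14.59%

14.59%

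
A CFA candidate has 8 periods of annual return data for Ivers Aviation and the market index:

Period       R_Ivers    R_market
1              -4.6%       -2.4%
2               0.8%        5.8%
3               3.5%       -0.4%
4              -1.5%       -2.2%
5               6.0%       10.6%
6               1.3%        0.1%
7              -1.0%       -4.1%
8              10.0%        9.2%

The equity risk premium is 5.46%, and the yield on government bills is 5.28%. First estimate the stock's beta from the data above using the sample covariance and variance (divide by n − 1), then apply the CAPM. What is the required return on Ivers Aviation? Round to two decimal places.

Mean R_i = (-4.6 + 0.8 + 3.5 − 1.5 + 6.0 + 1.3 − 1.0 + 10.0) / 8 = 1.8125%
Mean R_m = (-2.4 + 5.8 − 0.4 − 2.2 + 10.6 + 0.1 − 4.1 + 9.2) / 8 = 2.0750%
Σ(R_i − R̄_i)(R_m − R̄_m) = 147.3225  ⇒  Cov = 147.3225 / 7 = 21.0461
Σ(R_m − R̄_m)² = 223.7750  ⇒  Var(R_m) = 223.7750 / 7 = 31.9679
β = Cov / Var(R_m) = 21.0461 / 31.9679 = 0.6584
E(R) = R_f + β × MRP = 5.28% + 0.6584 × 5.46% = 8.87%

8.87%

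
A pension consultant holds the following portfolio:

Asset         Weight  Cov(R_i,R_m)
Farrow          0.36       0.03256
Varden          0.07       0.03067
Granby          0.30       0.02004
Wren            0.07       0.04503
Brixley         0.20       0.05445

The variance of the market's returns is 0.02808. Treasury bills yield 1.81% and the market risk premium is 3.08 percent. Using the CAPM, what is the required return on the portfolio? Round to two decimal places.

5.53%

β_Farrow = 0.03256 / 0.02808 = 1.1595
β_Varden = 0.03067 / 0.02808 = 1.0922
β_Granby = 0.02004 / 0.02808 = 0.7137
β_Wren = 0.04503 / 0.02808 = 1.6036
β_Brixley = 0.05445 / 0.02808 = 1.9391
β_P = Σ w_i β_i = 0.36×1.1595 + 0.07×1.0922 + 0.30×0.7137 + 0.07×1.6036 + 0.20×1.9391 = 1.2081
E(R_P) = R_f + β_P × MRP = 1.81% + 1.2081 × 3.08% = 5.53%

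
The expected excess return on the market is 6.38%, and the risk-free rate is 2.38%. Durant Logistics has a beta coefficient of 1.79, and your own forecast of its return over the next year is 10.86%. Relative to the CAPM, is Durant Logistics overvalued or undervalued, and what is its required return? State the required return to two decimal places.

Overvalued; required return 13.80%

Required return = R_f + β·MRP = 2.38% + 1.79 × 6.38% = 13.80%
Forecast 10.86% < required 13.80% → the stock plots below the SML → overvalued.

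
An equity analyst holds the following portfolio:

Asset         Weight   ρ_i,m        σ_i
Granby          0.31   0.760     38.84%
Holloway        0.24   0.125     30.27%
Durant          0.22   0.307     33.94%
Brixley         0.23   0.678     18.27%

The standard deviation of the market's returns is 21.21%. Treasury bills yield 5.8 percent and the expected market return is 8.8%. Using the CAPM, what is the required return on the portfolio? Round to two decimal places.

7.95%

β_Granby = 0.760 × 38.84% / 21.21% = 1.3917
β_Holloway = 0.125 × 30.27% / 21.21% = 0.1784
β_Durant = 0.307 × 33.94% / 21.21% = 0.4913
β_Brixley = 0.678 × 18.27% / 21.21% = 0.5840
β_P = Σ w_i β_i = 0.31×1.3917 + 0.24×0.1784 + 0.22×0.4913 + 0.23×0.5840 = 0.7166
MRP = 8.8% − 5.8% = 3.00%
E(R_P) = R_f + β_P × MRP = 5.8% + 0.7166 × 3.0% = 7.95%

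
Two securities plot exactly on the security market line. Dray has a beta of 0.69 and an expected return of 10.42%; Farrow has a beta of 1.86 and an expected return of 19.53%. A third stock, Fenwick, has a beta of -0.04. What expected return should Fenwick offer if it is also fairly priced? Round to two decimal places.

4.74%

MRP (SML slope) = (19.53% − 10.42%) / (1.86 − 0.69) = 9.11% / 1.17 = 7.7863%
R_f (intercept) = 10.42% − 0.69 × 7.7863% = 5.0475%
E(R_Fenwick) = R_f + β × MRP = 5.0475% + -0.04 × 7.7863% = 4.74%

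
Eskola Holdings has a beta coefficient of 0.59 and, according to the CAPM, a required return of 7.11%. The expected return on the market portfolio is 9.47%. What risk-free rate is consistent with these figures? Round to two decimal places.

3.71%

E(R) = R_f + β(E(R_m) − R_f) = R_f(1 − β) + β·E(R_m)
7.11% = R_f × (1 − 0.59) + 0.59 × 9.47%
7.11% = R_f × 0.41 + 5.5873%
R_f = (7.11% − 5.5873%) / 0.41 = 3.71%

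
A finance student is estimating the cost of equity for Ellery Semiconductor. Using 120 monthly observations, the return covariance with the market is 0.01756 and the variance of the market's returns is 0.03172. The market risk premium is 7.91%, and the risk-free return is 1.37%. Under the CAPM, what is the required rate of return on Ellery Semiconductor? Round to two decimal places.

5.75%

β = Cov(R_i, R_m) / Var(R_m) = 0.01756 / 0.03172 = 0.5536
E(R) = R_f + β × MRP = 1.37% + 0.5536 × 7.91% = 5.75%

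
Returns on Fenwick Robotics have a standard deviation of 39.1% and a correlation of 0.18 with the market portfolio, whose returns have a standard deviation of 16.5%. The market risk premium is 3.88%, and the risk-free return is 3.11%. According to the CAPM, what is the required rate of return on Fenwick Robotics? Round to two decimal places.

4.76%

β = ρ × σ_i / σ_m = 0.18 × 39.1% / 16.5% = 0.4265
E(R) = 3.11% + 0.4265 × 3.88% = 4.76%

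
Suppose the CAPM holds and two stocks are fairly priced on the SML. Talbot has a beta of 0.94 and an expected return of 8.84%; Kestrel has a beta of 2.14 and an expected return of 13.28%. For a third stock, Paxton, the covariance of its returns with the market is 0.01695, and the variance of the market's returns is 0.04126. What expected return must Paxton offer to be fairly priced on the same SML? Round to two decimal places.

MRP = (13.28% − 8.84%) / (2.14 − 0.94) = 3.7000%
R_f = 8.84% − 0.94 × 3.7000% = 5.3620%
β_Paxton = Cov / Var(R_m) = 0.01695 / 0.04126 = 0.4108
E(R_Paxton) = R_f + β × MRP = 5.3620% + 0.4108 × 3.7000% = 6.88%

6.88%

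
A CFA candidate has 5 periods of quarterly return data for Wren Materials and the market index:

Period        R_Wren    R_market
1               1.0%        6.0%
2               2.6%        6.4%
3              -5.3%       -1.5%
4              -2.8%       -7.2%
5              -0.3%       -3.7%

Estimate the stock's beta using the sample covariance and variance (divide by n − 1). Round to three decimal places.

Mean R_i = (1.0 + 2.6 − 5.3 − 2.8 − 0.3) / 5 = -0.9600%
Mean R_m = (6.0 + 6.4 − 1.5 − 7.2 − 3.7) / 5 = 0.0000%
Σ(R_i − R̄_i)(R_m − R̄_m) = 51.8600  ⇒  Cov = 51.8600 / 4 = 12.9650
Σ(R_m − R̄_m)² = 144.7400  ⇒  Var(R_m) = 144.7400 / 4 = 36.1850
β = Cov / Var(R_m) = 12.9650 / 36.1850 = 0.3583

0.358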